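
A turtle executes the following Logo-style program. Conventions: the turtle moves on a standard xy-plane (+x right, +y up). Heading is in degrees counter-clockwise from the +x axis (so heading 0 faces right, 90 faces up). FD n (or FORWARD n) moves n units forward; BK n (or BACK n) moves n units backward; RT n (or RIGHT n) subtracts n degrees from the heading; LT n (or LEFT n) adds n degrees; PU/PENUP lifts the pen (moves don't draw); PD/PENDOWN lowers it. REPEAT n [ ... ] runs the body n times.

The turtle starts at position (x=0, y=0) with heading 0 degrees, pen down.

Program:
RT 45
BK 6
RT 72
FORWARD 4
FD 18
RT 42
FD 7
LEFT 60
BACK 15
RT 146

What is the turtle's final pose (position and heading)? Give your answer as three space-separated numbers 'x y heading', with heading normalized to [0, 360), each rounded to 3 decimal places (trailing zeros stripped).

Executing turtle program step by step:
Start: pos=(0,0), heading=0, pen down
RT 45: heading 0 -> 315
BK 6: (0,0) -> (-4.243,4.243) [heading=315, draw]
RT 72: heading 315 -> 243
FD 4: (-4.243,4.243) -> (-6.059,0.679) [heading=243, draw]
FD 18: (-6.059,0.679) -> (-14.23,-15.36) [heading=243, draw]
RT 42: heading 243 -> 201
FD 7: (-14.23,-15.36) -> (-20.765,-17.868) [heading=201, draw]
LT 60: heading 201 -> 261
BK 15: (-20.765,-17.868) -> (-18.419,-3.053) [heading=261, draw]
RT 146: heading 261 -> 115
Final: pos=(-18.419,-3.053), heading=115, 5 segment(s) drawn

Answer: -18.419 -3.053 115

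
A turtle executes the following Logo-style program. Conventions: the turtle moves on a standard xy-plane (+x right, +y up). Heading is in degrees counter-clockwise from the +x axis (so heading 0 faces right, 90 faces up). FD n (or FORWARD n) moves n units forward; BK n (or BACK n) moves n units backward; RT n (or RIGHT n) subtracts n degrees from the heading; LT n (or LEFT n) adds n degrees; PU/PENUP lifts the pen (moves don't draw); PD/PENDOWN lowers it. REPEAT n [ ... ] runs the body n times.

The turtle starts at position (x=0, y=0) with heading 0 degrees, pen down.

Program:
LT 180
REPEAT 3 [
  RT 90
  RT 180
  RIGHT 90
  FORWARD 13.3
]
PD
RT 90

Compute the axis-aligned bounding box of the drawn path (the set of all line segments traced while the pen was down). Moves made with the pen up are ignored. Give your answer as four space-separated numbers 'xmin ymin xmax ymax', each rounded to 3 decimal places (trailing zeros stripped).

Answer: -39.9 0 0 0

Derivation:
Executing turtle program step by step:
Start: pos=(0,0), heading=0, pen down
LT 180: heading 0 -> 180
REPEAT 3 [
  -- iteration 1/3 --
  RT 90: heading 180 -> 90
  RT 180: heading 90 -> 270
  RT 90: heading 270 -> 180
  FD 13.3: (0,0) -> (-13.3,0) [heading=180, draw]
  -- iteration 2/3 --
  RT 90: heading 180 -> 90
  RT 180: heading 90 -> 270
  RT 90: heading 270 -> 180
  FD 13.3: (-13.3,0) -> (-26.6,0) [heading=180, draw]
  -- iteration 3/3 --
  RT 90: heading 180 -> 90
  RT 180: heading 90 -> 270
  RT 90: heading 270 -> 180
  FD 13.3: (-26.6,0) -> (-39.9,0) [heading=180, draw]
]
PD: pen down
RT 90: heading 180 -> 90
Final: pos=(-39.9,0), heading=90, 3 segment(s) drawn

Segment endpoints: x in {-39.9, -26.6, -13.3, 0}, y in {0, 0, 0, 0}
xmin=-39.9, ymin=0, xmax=0, ymax=0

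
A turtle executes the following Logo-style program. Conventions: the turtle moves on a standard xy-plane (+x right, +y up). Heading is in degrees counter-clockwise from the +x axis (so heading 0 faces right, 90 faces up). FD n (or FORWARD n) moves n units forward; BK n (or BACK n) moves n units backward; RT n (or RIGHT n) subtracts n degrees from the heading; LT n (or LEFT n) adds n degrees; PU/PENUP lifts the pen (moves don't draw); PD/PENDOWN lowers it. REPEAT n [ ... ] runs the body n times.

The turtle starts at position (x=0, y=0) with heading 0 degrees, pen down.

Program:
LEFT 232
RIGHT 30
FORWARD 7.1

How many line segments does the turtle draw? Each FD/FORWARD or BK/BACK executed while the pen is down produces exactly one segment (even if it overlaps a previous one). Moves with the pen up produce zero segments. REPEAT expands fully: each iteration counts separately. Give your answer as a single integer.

Executing turtle program step by step:
Start: pos=(0,0), heading=0, pen down
LT 232: heading 0 -> 232
RT 30: heading 232 -> 202
FD 7.1: (0,0) -> (-6.583,-2.66) [heading=202, draw]
Final: pos=(-6.583,-2.66), heading=202, 1 segment(s) drawn
Segments drawn: 1

Answer: 1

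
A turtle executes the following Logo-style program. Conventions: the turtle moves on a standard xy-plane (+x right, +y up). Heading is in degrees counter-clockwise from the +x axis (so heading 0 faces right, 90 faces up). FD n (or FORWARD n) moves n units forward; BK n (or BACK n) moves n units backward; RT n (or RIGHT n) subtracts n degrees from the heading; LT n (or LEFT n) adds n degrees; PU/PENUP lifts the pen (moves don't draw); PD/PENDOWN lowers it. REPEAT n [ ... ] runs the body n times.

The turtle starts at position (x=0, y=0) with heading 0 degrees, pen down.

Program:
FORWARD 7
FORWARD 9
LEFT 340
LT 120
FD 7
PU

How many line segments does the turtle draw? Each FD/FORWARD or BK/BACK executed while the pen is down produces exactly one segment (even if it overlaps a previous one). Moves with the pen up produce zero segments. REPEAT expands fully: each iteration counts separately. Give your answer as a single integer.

Executing turtle program step by step:
Start: pos=(0,0), heading=0, pen down
FD 7: (0,0) -> (7,0) [heading=0, draw]
FD 9: (7,0) -> (16,0) [heading=0, draw]
LT 340: heading 0 -> 340
LT 120: heading 340 -> 100
FD 7: (16,0) -> (14.784,6.894) [heading=100, draw]
PU: pen up
Final: pos=(14.784,6.894), heading=100, 3 segment(s) drawn
Segments drawn: 3

Answer: 3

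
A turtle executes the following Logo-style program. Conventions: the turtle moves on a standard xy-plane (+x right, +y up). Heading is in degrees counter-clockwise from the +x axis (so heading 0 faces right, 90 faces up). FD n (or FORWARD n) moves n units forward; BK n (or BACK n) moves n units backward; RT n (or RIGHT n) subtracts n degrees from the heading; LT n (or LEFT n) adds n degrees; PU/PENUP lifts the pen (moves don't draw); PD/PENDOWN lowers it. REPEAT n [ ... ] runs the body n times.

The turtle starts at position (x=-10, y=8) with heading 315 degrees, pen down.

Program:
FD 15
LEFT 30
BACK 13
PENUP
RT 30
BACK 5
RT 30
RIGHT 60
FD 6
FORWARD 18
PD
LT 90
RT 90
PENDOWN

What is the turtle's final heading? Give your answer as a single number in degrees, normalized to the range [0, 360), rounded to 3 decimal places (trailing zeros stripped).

Answer: 225

Derivation:
Executing turtle program step by step:
Start: pos=(-10,8), heading=315, pen down
FD 15: (-10,8) -> (0.607,-2.607) [heading=315, draw]
LT 30: heading 315 -> 345
BK 13: (0.607,-2.607) -> (-11.95,0.758) [heading=345, draw]
PU: pen up
RT 30: heading 345 -> 315
BK 5: (-11.95,0.758) -> (-15.486,4.294) [heading=315, move]
RT 30: heading 315 -> 285
RT 60: heading 285 -> 225
FD 6: (-15.486,4.294) -> (-19.729,0.051) [heading=225, move]
FD 18: (-19.729,0.051) -> (-32.457,-12.677) [heading=225, move]
PD: pen down
LT 90: heading 225 -> 315
RT 90: heading 315 -> 225
PD: pen down
Final: pos=(-32.457,-12.677), heading=225, 2 segment(s) drawn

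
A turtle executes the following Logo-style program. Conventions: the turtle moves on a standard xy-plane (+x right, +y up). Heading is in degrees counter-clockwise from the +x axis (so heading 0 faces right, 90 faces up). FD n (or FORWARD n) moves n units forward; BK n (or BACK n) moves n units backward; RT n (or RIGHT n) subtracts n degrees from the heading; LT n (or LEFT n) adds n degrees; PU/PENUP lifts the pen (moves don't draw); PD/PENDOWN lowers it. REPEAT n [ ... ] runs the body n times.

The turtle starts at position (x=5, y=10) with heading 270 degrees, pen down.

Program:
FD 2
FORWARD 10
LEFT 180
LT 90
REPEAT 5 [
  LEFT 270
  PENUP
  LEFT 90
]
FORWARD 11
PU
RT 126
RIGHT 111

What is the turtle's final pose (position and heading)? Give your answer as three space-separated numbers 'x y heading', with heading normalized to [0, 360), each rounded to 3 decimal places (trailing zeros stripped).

Executing turtle program step by step:
Start: pos=(5,10), heading=270, pen down
FD 2: (5,10) -> (5,8) [heading=270, draw]
FD 10: (5,8) -> (5,-2) [heading=270, draw]
LT 180: heading 270 -> 90
LT 90: heading 90 -> 180
REPEAT 5 [
  -- iteration 1/5 --
  LT 270: heading 180 -> 90
  PU: pen up
  LT 90: heading 90 -> 180
  -- iteration 2/5 --
  LT 270: heading 180 -> 90
  PU: pen up
  LT 90: heading 90 -> 180
  -- iteration 3/5 --
  LT 270: heading 180 -> 90
  PU: pen up
  LT 90: heading 90 -> 180
  -- iteration 4/5 --
  LT 270: heading 180 -> 90
  PU: pen up
  LT 90: heading 90 -> 180
  -- iteration 5/5 --
  LT 270: heading 180 -> 90
  PU: pen up
  LT 90: heading 90 -> 180
]
FD 11: (5,-2) -> (-6,-2) [heading=180, move]
PU: pen up
RT 126: heading 180 -> 54
RT 111: heading 54 -> 303
Final: pos=(-6,-2), heading=303, 2 segment(s) drawn

Answer: -6 -2 303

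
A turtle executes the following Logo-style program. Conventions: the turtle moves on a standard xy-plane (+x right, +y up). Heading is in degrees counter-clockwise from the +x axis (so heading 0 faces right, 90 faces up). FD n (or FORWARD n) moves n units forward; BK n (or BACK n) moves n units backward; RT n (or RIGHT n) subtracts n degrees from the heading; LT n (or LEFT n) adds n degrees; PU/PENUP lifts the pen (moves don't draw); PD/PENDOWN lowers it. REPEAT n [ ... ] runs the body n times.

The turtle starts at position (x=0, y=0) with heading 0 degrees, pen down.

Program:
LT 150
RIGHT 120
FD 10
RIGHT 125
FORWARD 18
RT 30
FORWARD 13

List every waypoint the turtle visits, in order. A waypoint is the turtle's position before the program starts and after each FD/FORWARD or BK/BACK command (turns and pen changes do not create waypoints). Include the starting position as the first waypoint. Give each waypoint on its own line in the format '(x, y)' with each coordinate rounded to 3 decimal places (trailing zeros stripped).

Answer: (0, 0)
(8.66, 5)
(7.091, -12.932)
(-0.365, -23.58)

Derivation:
Executing turtle program step by step:
Start: pos=(0,0), heading=0, pen down
LT 150: heading 0 -> 150
RT 120: heading 150 -> 30
FD 10: (0,0) -> (8.66,5) [heading=30, draw]
RT 125: heading 30 -> 265
FD 18: (8.66,5) -> (7.091,-12.932) [heading=265, draw]
RT 30: heading 265 -> 235
FD 13: (7.091,-12.932) -> (-0.365,-23.58) [heading=235, draw]
Final: pos=(-0.365,-23.58), heading=235, 3 segment(s) drawn
Waypoints (4 total):
(0, 0)
(8.66, 5)
(7.091, -12.932)
(-0.365, -23.58)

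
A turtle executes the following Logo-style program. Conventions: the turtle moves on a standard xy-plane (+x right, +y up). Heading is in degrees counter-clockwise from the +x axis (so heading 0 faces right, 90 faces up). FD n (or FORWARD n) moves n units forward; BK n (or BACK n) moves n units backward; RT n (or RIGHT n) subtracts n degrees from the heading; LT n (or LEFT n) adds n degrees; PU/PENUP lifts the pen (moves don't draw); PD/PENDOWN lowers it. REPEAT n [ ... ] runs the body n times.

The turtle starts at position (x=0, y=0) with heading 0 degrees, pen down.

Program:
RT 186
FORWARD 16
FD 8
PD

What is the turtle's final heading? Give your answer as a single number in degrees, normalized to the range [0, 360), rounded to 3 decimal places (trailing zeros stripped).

Executing turtle program step by step:
Start: pos=(0,0), heading=0, pen down
RT 186: heading 0 -> 174
FD 16: (0,0) -> (-15.912,1.672) [heading=174, draw]
FD 8: (-15.912,1.672) -> (-23.869,2.509) [heading=174, draw]
PD: pen down
Final: pos=(-23.869,2.509), heading=174, 2 segment(s) drawn

Answer: 174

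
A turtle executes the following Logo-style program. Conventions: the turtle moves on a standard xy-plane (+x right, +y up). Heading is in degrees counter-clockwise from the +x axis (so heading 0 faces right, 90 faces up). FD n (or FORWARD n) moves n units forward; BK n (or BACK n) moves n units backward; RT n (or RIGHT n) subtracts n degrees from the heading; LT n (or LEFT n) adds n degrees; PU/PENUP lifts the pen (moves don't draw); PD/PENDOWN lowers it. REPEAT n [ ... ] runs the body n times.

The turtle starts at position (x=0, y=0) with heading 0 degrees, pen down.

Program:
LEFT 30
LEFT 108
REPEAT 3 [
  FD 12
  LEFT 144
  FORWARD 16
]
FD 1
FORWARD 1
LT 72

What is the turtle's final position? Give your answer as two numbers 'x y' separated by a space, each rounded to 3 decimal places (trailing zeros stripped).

Executing turtle program step by step:
Start: pos=(0,0), heading=0, pen down
LT 30: heading 0 -> 30
LT 108: heading 30 -> 138
REPEAT 3 [
  -- iteration 1/3 --
  FD 12: (0,0) -> (-8.918,8.03) [heading=138, draw]
  LT 144: heading 138 -> 282
  FD 16: (-8.918,8.03) -> (-5.591,-7.621) [heading=282, draw]
  -- iteration 2/3 --
  FD 12: (-5.591,-7.621) -> (-3.096,-19.359) [heading=282, draw]
  LT 144: heading 282 -> 66
  FD 16: (-3.096,-19.359) -> (3.412,-4.742) [heading=66, draw]
  -- iteration 3/3 --
  FD 12: (3.412,-4.742) -> (8.292,6.221) [heading=66, draw]
  LT 144: heading 66 -> 210
  FD 16: (8.292,6.221) -> (-5.564,-1.779) [heading=210, draw]
]
FD 1: (-5.564,-1.779) -> (-6.43,-2.279) [heading=210, draw]
FD 1: (-6.43,-2.279) -> (-7.296,-2.779) [heading=210, draw]
LT 72: heading 210 -> 282
Final: pos=(-7.296,-2.779), heading=282, 8 segment(s) drawn

Answer: -7.296 -2.779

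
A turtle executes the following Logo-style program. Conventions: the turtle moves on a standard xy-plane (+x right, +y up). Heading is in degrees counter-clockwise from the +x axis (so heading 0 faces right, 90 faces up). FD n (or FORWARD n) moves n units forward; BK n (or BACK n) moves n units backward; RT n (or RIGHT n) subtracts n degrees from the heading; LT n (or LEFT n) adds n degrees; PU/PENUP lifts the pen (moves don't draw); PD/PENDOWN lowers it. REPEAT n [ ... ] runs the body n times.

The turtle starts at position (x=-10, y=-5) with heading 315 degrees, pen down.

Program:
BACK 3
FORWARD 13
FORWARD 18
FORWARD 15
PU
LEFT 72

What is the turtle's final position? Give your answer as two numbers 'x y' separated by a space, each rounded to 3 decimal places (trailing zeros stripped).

Executing turtle program step by step:
Start: pos=(-10,-5), heading=315, pen down
BK 3: (-10,-5) -> (-12.121,-2.879) [heading=315, draw]
FD 13: (-12.121,-2.879) -> (-2.929,-12.071) [heading=315, draw]
FD 18: (-2.929,-12.071) -> (9.799,-24.799) [heading=315, draw]
FD 15: (9.799,-24.799) -> (20.406,-35.406) [heading=315, draw]
PU: pen up
LT 72: heading 315 -> 27
Final: pos=(20.406,-35.406), heading=27, 4 segment(s) drawn

Answer: 20.406 -35.406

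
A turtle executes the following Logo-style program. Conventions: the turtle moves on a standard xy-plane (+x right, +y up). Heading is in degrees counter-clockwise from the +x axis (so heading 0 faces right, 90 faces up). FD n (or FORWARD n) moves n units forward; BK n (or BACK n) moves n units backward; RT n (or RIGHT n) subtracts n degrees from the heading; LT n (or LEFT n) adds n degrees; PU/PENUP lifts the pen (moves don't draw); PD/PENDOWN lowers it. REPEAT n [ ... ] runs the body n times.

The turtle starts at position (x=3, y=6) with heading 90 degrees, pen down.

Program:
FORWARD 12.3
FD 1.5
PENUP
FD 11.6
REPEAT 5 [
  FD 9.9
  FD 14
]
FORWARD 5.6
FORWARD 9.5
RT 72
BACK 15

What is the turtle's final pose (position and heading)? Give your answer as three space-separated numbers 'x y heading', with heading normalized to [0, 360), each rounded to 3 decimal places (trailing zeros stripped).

Executing turtle program step by step:
Start: pos=(3,6), heading=90, pen down
FD 12.3: (3,6) -> (3,18.3) [heading=90, draw]
FD 1.5: (3,18.3) -> (3,19.8) [heading=90, draw]
PU: pen up
FD 11.6: (3,19.8) -> (3,31.4) [heading=90, move]
REPEAT 5 [
  -- iteration 1/5 --
  FD 9.9: (3,31.4) -> (3,41.3) [heading=90, move]
  FD 14: (3,41.3) -> (3,55.3) [heading=90, move]
  -- iteration 2/5 --
  FD 9.9: (3,55.3) -> (3,65.2) [heading=90, move]
  FD 14: (3,65.2) -> (3,79.2) [heading=90, move]
  -- iteration 3/5 --
  FD 9.9: (3,79.2) -> (3,89.1) [heading=90, move]
  FD 14: (3,89.1) -> (3,103.1) [heading=90, move]
  -- iteration 4/5 --
  FD 9.9: (3,103.1) -> (3,113) [heading=90, move]
  FD 14: (3,113) -> (3,127) [heading=90, move]
  -- iteration 5/5 --
  FD 9.9: (3,127) -> (3,136.9) [heading=90, move]
  FD 14: (3,136.9) -> (3,150.9) [heading=90, move]
]
FD 5.6: (3,150.9) -> (3,156.5) [heading=90, move]
FD 9.5: (3,156.5) -> (3,166) [heading=90, move]
RT 72: heading 90 -> 18
BK 15: (3,166) -> (-11.266,161.365) [heading=18, move]
Final: pos=(-11.266,161.365), heading=18, 2 segment(s) drawn

Answer: -11.266 161.365 18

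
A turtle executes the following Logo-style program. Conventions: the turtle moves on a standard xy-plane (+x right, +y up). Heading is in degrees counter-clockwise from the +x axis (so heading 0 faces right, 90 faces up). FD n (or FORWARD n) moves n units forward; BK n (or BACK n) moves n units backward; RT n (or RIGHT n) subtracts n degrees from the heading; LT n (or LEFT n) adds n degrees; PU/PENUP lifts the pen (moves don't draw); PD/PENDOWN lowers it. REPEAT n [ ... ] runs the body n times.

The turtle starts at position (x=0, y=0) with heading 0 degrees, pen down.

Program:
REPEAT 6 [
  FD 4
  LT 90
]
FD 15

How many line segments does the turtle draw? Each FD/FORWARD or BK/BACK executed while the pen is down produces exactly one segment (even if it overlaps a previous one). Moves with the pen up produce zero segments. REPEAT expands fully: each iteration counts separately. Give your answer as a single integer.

Answer: 7

Derivation:
Executing turtle program step by step:
Start: pos=(0,0), heading=0, pen down
REPEAT 6 [
  -- iteration 1/6 --
  FD 4: (0,0) -> (4,0) [heading=0, draw]
  LT 90: heading 0 -> 90
  -- iteration 2/6 --
  FD 4: (4,0) -> (4,4) [heading=90, draw]
  LT 90: heading 90 -> 180
  -- iteration 3/6 --
  FD 4: (4,4) -> (0,4) [heading=180, draw]
  LT 90: heading 180 -> 270
  -- iteration 4/6 --
  FD 4: (0,4) -> (0,0) [heading=270, draw]
  LT 90: heading 270 -> 0
  -- iteration 5/6 --
  FD 4: (0,0) -> (4,0) [heading=0, draw]
  LT 90: heading 0 -> 90
  -- iteration 6/6 --
  FD 4: (4,0) -> (4,4) [heading=90, draw]
  LT 90: heading 90 -> 180
]
FD 15: (4,4) -> (-11,4) [heading=180, draw]
Final: pos=(-11,4), heading=180, 7 segment(s) drawn
Segments drawn: 7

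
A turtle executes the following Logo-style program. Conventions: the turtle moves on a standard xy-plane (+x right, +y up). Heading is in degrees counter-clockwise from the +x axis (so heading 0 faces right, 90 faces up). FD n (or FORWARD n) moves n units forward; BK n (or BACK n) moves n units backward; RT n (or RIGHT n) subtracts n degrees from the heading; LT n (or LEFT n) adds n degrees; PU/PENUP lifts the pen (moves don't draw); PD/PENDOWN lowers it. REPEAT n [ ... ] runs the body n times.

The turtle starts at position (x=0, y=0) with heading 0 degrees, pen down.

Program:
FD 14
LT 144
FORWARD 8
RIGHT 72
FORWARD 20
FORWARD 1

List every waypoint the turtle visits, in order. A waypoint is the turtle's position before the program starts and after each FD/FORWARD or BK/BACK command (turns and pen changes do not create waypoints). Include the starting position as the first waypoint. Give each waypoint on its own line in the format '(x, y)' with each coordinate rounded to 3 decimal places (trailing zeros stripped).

Executing turtle program step by step:
Start: pos=(0,0), heading=0, pen down
FD 14: (0,0) -> (14,0) [heading=0, draw]
LT 144: heading 0 -> 144
FD 8: (14,0) -> (7.528,4.702) [heading=144, draw]
RT 72: heading 144 -> 72
FD 20: (7.528,4.702) -> (13.708,23.723) [heading=72, draw]
FD 1: (13.708,23.723) -> (14.017,24.674) [heading=72, draw]
Final: pos=(14.017,24.674), heading=72, 4 segment(s) drawn
Waypoints (5 total):
(0, 0)
(14, 0)
(7.528, 4.702)
(13.708, 23.723)
(14.017, 24.674)

Answer: (0, 0)
(14, 0)
(7.528, 4.702)
(13.708, 23.723)
(14.017, 24.674)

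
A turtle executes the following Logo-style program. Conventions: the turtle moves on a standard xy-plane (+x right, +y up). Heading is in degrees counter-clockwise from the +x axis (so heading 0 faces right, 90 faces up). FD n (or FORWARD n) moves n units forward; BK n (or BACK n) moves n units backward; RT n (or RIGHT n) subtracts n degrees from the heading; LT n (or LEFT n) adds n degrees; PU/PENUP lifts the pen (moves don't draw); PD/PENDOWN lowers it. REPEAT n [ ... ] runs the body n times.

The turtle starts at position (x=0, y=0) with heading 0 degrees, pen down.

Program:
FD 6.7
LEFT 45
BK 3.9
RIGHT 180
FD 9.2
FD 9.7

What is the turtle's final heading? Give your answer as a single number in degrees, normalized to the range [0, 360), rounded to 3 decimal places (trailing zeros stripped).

Executing turtle program step by step:
Start: pos=(0,0), heading=0, pen down
FD 6.7: (0,0) -> (6.7,0) [heading=0, draw]
LT 45: heading 0 -> 45
BK 3.9: (6.7,0) -> (3.942,-2.758) [heading=45, draw]
RT 180: heading 45 -> 225
FD 9.2: (3.942,-2.758) -> (-2.563,-9.263) [heading=225, draw]
FD 9.7: (-2.563,-9.263) -> (-9.422,-16.122) [heading=225, draw]
Final: pos=(-9.422,-16.122), heading=225, 4 segment(s) drawn

Answer: 225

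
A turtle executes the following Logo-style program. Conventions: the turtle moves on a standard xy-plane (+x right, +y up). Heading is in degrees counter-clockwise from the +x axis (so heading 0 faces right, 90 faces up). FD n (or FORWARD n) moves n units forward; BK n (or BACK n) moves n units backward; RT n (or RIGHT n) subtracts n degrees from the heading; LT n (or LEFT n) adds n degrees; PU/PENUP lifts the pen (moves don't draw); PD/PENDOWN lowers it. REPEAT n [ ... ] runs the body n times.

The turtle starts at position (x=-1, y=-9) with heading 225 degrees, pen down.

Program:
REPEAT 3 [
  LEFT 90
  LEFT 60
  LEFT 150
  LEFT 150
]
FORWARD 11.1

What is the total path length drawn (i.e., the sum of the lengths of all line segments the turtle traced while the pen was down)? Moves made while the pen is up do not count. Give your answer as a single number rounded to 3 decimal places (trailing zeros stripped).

Answer: 11.1

Derivation:
Executing turtle program step by step:
Start: pos=(-1,-9), heading=225, pen down
REPEAT 3 [
  -- iteration 1/3 --
  LT 90: heading 225 -> 315
  LT 60: heading 315 -> 15
  LT 150: heading 15 -> 165
  LT 150: heading 165 -> 315
  -- iteration 2/3 --
  LT 90: heading 315 -> 45
  LT 60: heading 45 -> 105
  LT 150: heading 105 -> 255
  LT 150: heading 255 -> 45
  -- iteration 3/3 --
  LT 90: heading 45 -> 135
  LT 60: heading 135 -> 195
  LT 150: heading 195 -> 345
  LT 150: heading 345 -> 135
]
FD 11.1: (-1,-9) -> (-8.849,-1.151) [heading=135, draw]
Final: pos=(-8.849,-1.151), heading=135, 1 segment(s) drawn

Segment lengths:
  seg 1: (-1,-9) -> (-8.849,-1.151), length = 11.1
Total = 11.1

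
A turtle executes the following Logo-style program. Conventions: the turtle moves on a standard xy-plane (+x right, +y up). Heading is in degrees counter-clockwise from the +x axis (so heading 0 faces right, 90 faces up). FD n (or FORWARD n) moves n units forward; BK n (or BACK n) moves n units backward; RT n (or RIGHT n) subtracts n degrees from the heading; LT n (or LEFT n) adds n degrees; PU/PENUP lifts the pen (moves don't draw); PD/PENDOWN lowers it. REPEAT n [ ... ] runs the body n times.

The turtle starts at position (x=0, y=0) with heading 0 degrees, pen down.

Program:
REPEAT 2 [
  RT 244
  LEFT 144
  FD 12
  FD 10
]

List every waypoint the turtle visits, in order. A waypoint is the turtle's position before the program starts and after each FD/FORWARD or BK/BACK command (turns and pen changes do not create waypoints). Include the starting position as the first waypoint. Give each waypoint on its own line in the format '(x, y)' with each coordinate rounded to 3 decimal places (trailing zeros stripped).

Answer: (0, 0)
(-2.084, -11.818)
(-3.82, -21.666)
(-15.097, -17.562)
(-24.493, -14.141)

Derivation:
Executing turtle program step by step:
Start: pos=(0,0), heading=0, pen down
REPEAT 2 [
  -- iteration 1/2 --
  RT 244: heading 0 -> 116
  LT 144: heading 116 -> 260
  FD 12: (0,0) -> (-2.084,-11.818) [heading=260, draw]
  FD 10: (-2.084,-11.818) -> (-3.82,-21.666) [heading=260, draw]
  -- iteration 2/2 --
  RT 244: heading 260 -> 16
  LT 144: heading 16 -> 160
  FD 12: (-3.82,-21.666) -> (-15.097,-17.562) [heading=160, draw]
  FD 10: (-15.097,-17.562) -> (-24.493,-14.141) [heading=160, draw]
]
Final: pos=(-24.493,-14.141), heading=160, 4 segment(s) drawn
Waypoints (5 total):
(0, 0)
(-2.084, -11.818)
(-3.82, -21.666)
(-15.097, -17.562)
(-24.493, -14.141)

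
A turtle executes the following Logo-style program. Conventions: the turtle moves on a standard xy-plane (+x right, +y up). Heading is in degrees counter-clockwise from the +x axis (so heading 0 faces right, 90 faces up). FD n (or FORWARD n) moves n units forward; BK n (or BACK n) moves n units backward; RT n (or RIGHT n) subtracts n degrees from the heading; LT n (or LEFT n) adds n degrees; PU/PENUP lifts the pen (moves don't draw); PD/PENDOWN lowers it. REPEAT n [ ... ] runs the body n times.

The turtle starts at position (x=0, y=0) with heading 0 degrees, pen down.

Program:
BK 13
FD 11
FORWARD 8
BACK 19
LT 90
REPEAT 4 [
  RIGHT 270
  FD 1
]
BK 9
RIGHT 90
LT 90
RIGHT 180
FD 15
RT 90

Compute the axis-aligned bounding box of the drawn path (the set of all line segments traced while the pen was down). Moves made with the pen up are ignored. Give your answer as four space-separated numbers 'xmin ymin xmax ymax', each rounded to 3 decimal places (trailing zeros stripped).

Answer: -14 -24 6 0

Derivation:
Executing turtle program step by step:
Start: pos=(0,0), heading=0, pen down
BK 13: (0,0) -> (-13,0) [heading=0, draw]
FD 11: (-13,0) -> (-2,0) [heading=0, draw]
FD 8: (-2,0) -> (6,0) [heading=0, draw]
BK 19: (6,0) -> (-13,0) [heading=0, draw]
LT 90: heading 0 -> 90
REPEAT 4 [
  -- iteration 1/4 --
  RT 270: heading 90 -> 180
  FD 1: (-13,0) -> (-14,0) [heading=180, draw]
  -- iteration 2/4 --
  RT 270: heading 180 -> 270
  FD 1: (-14,0) -> (-14,-1) [heading=270, draw]
  -- iteration 3/4 --
  RT 270: heading 270 -> 0
  FD 1: (-14,-1) -> (-13,-1) [heading=0, draw]
  -- iteration 4/4 --
  RT 270: heading 0 -> 90
  FD 1: (-13,-1) -> (-13,0) [heading=90, draw]
]
BK 9: (-13,0) -> (-13,-9) [heading=90, draw]
RT 90: heading 90 -> 0
LT 90: heading 0 -> 90
RT 180: heading 90 -> 270
FD 15: (-13,-9) -> (-13,-24) [heading=270, draw]
RT 90: heading 270 -> 180
Final: pos=(-13,-24), heading=180, 10 segment(s) drawn

Segment endpoints: x in {-14, -13, -13, -13, -13, -2, 0, 6}, y in {-24, -9, -1, -1, 0, 0, 0}
xmin=-14, ymin=-24, xmax=6, ymax=0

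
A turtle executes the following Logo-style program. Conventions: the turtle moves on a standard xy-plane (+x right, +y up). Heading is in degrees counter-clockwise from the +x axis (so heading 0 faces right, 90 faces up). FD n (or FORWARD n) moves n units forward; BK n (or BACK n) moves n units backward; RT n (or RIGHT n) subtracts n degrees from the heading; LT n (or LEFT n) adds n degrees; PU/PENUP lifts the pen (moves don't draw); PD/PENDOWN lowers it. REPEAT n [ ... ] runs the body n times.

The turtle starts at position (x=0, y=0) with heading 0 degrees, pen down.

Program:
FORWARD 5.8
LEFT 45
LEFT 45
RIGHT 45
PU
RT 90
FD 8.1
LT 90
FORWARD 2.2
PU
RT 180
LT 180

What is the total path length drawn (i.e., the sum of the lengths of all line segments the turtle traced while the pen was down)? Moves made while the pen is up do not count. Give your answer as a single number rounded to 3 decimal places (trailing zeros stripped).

Answer: 5.8

Derivation:
Executing turtle program step by step:
Start: pos=(0,0), heading=0, pen down
FD 5.8: (0,0) -> (5.8,0) [heading=0, draw]
LT 45: heading 0 -> 45
LT 45: heading 45 -> 90
RT 45: heading 90 -> 45
PU: pen up
RT 90: heading 45 -> 315
FD 8.1: (5.8,0) -> (11.528,-5.728) [heading=315, move]
LT 90: heading 315 -> 45
FD 2.2: (11.528,-5.728) -> (13.083,-4.172) [heading=45, move]
PU: pen up
RT 180: heading 45 -> 225
LT 180: heading 225 -> 45
Final: pos=(13.083,-4.172), heading=45, 1 segment(s) drawn

Segment lengths:
  seg 1: (0,0) -> (5.8,0), length = 5.8
Total = 5.8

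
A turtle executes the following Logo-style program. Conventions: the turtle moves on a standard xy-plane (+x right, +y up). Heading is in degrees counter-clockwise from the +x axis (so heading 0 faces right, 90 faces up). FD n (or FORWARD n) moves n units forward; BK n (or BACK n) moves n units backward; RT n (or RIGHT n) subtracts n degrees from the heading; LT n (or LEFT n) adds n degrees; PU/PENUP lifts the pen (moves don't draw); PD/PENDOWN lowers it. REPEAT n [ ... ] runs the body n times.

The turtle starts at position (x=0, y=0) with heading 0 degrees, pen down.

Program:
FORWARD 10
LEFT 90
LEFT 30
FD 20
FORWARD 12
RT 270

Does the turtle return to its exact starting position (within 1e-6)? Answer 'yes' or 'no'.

Executing turtle program step by step:
Start: pos=(0,0), heading=0, pen down
FD 10: (0,0) -> (10,0) [heading=0, draw]
LT 90: heading 0 -> 90
LT 30: heading 90 -> 120
FD 20: (10,0) -> (0,17.321) [heading=120, draw]
FD 12: (0,17.321) -> (-6,27.713) [heading=120, draw]
RT 270: heading 120 -> 210
Final: pos=(-6,27.713), heading=210, 3 segment(s) drawn

Start position: (0, 0)
Final position: (-6, 27.713)
Distance = 28.355; >= 1e-6 -> NOT closed

Answer: no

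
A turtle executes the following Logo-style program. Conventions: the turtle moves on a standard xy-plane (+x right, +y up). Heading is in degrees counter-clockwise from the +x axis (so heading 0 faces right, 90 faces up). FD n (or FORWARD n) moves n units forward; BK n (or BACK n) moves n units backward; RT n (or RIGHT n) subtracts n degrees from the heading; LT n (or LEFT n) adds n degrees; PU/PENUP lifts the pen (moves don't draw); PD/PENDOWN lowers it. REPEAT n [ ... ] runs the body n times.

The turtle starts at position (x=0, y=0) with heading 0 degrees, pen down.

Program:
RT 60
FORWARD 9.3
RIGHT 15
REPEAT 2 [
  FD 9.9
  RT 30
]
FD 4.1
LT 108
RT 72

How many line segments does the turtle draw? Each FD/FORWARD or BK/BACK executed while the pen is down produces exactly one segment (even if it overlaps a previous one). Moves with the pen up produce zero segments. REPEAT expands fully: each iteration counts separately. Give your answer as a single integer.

Executing turtle program step by step:
Start: pos=(0,0), heading=0, pen down
RT 60: heading 0 -> 300
FD 9.3: (0,0) -> (4.65,-8.054) [heading=300, draw]
RT 15: heading 300 -> 285
REPEAT 2 [
  -- iteration 1/2 --
  FD 9.9: (4.65,-8.054) -> (7.212,-17.617) [heading=285, draw]
  RT 30: heading 285 -> 255
  -- iteration 2/2 --
  FD 9.9: (7.212,-17.617) -> (4.65,-27.179) [heading=255, draw]
  RT 30: heading 255 -> 225
]
FD 4.1: (4.65,-27.179) -> (1.751,-30.079) [heading=225, draw]
LT 108: heading 225 -> 333
RT 72: heading 333 -> 261
Final: pos=(1.751,-30.079), heading=261, 4 segment(s) drawn
Segments drawn: 4

Answer: 4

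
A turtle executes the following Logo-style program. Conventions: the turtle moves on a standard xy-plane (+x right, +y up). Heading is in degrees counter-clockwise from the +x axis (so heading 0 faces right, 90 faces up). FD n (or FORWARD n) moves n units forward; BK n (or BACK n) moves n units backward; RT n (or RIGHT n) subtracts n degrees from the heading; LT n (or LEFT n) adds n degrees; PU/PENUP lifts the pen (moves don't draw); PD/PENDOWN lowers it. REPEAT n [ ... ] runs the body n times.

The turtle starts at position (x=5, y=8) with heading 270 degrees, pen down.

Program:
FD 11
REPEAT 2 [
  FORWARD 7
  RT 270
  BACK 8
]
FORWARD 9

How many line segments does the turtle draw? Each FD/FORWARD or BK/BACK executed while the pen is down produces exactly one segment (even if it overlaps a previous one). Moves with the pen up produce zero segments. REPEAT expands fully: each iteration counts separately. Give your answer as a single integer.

Executing turtle program step by step:
Start: pos=(5,8), heading=270, pen down
FD 11: (5,8) -> (5,-3) [heading=270, draw]
REPEAT 2 [
  -- iteration 1/2 --
  FD 7: (5,-3) -> (5,-10) [heading=270, draw]
  RT 270: heading 270 -> 0
  BK 8: (5,-10) -> (-3,-10) [heading=0, draw]
  -- iteration 2/2 --
  FD 7: (-3,-10) -> (4,-10) [heading=0, draw]
  RT 270: heading 0 -> 90
  BK 8: (4,-10) -> (4,-18) [heading=90, draw]
]
FD 9: (4,-18) -> (4,-9) [heading=90, draw]
Final: pos=(4,-9), heading=90, 6 segment(s) drawn
Segments drawn: 6

Answer: 6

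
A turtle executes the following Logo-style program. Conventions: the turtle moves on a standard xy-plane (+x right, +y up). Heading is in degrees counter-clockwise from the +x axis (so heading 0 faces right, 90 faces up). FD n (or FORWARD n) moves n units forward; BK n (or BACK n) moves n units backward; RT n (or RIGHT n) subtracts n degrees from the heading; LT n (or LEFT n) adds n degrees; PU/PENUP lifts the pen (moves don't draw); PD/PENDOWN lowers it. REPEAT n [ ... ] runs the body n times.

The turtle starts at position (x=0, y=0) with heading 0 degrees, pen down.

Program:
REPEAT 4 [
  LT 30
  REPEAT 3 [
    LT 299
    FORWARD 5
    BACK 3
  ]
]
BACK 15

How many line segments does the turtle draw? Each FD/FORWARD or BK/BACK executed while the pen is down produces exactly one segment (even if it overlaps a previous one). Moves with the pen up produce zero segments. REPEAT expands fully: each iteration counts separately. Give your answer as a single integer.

Executing turtle program step by step:
Start: pos=(0,0), heading=0, pen down
REPEAT 4 [
  -- iteration 1/4 --
  LT 30: heading 0 -> 30
  REPEAT 3 [
    -- iteration 1/3 --
    LT 299: heading 30 -> 329
    FD 5: (0,0) -> (4.286,-2.575) [heading=329, draw]
    BK 3: (4.286,-2.575) -> (1.714,-1.03) [heading=329, draw]
    -- iteration 2/3 --
    LT 299: heading 329 -> 268
    FD 5: (1.714,-1.03) -> (1.54,-6.027) [heading=268, draw]
    BK 3: (1.54,-6.027) -> (1.645,-3.029) [heading=268, draw]
    -- iteration 3/3 --
    LT 299: heading 268 -> 207
    FD 5: (1.645,-3.029) -> (-2.81,-5.299) [heading=207, draw]
    BK 3: (-2.81,-5.299) -> (-0.137,-3.937) [heading=207, draw]
  ]
  -- iteration 2/4 --
  LT 30: heading 207 -> 237
  REPEAT 3 [
    -- iteration 1/3 --
    LT 299: heading 237 -> 176
    FD 5: (-0.137,-3.937) -> (-5.125,-3.588) [heading=176, draw]
    BK 3: (-5.125,-3.588) -> (-2.133,-3.797) [heading=176, draw]
    -- iteration 2/3 --
    LT 299: heading 176 -> 115
    FD 5: (-2.133,-3.797) -> (-4.246,0.734) [heading=115, draw]
    BK 3: (-4.246,0.734) -> (-2.978,-1.985) [heading=115, draw]
    -- iteration 3/3 --
    LT 299: heading 115 -> 54
    FD 5: (-2.978,-1.985) -> (-0.039,2.06) [heading=54, draw]
    BK 3: (-0.039,2.06) -> (-1.802,-0.367) [heading=54, draw]
  ]
  -- iteration 3/4 --
  LT 30: heading 54 -> 84
  REPEAT 3 [
    -- iteration 1/3 --
    LT 299: heading 84 -> 23
    FD 5: (-1.802,-0.367) -> (2.8,1.587) [heading=23, draw]
    BK 3: (2.8,1.587) -> (0.039,0.415) [heading=23, draw]
    -- iteration 2/3 --
    LT 299: heading 23 -> 322
    FD 5: (0.039,0.415) -> (3.979,-2.664) [heading=322, draw]
    BK 3: (3.979,-2.664) -> (1.615,-0.817) [heading=322, draw]
    -- iteration 3/3 --
    LT 299: heading 322 -> 261
    FD 5: (1.615,-0.817) -> (0.833,-5.755) [heading=261, draw]
    BK 3: (0.833,-5.755) -> (1.302,-2.792) [heading=261, draw]
  ]
  -- iteration 4/4 --
  LT 30: heading 261 -> 291
  REPEAT 3 [
    -- iteration 1/3 --
    LT 299: heading 291 -> 230
    FD 5: (1.302,-2.792) -> (-1.912,-6.622) [heading=230, draw]
    BK 3: (-1.912,-6.622) -> (0.016,-4.324) [heading=230, draw]
    -- iteration 2/3 --
    LT 299: heading 230 -> 169
    FD 5: (0.016,-4.324) -> (-4.892,-3.37) [heading=169, draw]
    BK 3: (-4.892,-3.37) -> (-1.947,-3.942) [heading=169, draw]
    -- iteration 3/3 --
    LT 299: heading 169 -> 108
    FD 5: (-1.947,-3.942) -> (-3.492,0.813) [heading=108, draw]
    BK 3: (-3.492,0.813) -> (-2.565,-2.04) [heading=108, draw]
  ]
]
BK 15: (-2.565,-2.04) -> (2.07,-16.306) [heading=108, draw]
Final: pos=(2.07,-16.306), heading=108, 25 segment(s) drawn
Segments drawn: 25

Answer: 25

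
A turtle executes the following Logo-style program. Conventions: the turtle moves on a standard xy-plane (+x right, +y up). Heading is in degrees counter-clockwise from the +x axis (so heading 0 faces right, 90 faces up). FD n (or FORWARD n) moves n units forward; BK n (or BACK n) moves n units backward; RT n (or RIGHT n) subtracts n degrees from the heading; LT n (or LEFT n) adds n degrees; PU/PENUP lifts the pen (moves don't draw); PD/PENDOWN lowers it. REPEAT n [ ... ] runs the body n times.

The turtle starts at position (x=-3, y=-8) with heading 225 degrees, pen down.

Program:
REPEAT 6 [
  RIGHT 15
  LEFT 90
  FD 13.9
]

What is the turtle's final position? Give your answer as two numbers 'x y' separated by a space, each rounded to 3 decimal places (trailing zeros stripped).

Executing turtle program step by step:
Start: pos=(-3,-8), heading=225, pen down
REPEAT 6 [
  -- iteration 1/6 --
  RT 15: heading 225 -> 210
  LT 90: heading 210 -> 300
  FD 13.9: (-3,-8) -> (3.95,-20.038) [heading=300, draw]
  -- iteration 2/6 --
  RT 15: heading 300 -> 285
  LT 90: heading 285 -> 15
  FD 13.9: (3.95,-20.038) -> (17.376,-16.44) [heading=15, draw]
  -- iteration 3/6 --
  RT 15: heading 15 -> 0
  LT 90: heading 0 -> 90
  FD 13.9: (17.376,-16.44) -> (17.376,-2.54) [heading=90, draw]
  -- iteration 4/6 --
  RT 15: heading 90 -> 75
  LT 90: heading 75 -> 165
  FD 13.9: (17.376,-2.54) -> (3.95,1.057) [heading=165, draw]
  -- iteration 5/6 --
  RT 15: heading 165 -> 150
  LT 90: heading 150 -> 240
  FD 13.9: (3.95,1.057) -> (-3,-10.98) [heading=240, draw]
  -- iteration 6/6 --
  RT 15: heading 240 -> 225
  LT 90: heading 225 -> 315
  FD 13.9: (-3,-10.98) -> (6.829,-20.809) [heading=315, draw]
]
Final: pos=(6.829,-20.809), heading=315, 6 segment(s) drawn

Answer: 6.829 -20.809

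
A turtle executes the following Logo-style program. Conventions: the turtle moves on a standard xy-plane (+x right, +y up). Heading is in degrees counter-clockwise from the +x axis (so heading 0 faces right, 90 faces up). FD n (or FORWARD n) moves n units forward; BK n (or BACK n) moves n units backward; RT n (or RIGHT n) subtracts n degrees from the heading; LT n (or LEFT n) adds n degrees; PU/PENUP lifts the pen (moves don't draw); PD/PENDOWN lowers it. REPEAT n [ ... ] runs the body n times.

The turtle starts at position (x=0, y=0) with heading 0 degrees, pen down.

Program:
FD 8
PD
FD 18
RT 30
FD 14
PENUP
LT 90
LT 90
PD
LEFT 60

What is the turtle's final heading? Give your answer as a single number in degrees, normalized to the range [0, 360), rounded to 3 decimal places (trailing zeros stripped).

Answer: 210

Derivation:
Executing turtle program step by step:
Start: pos=(0,0), heading=0, pen down
FD 8: (0,0) -> (8,0) [heading=0, draw]
PD: pen down
FD 18: (8,0) -> (26,0) [heading=0, draw]
RT 30: heading 0 -> 330
FD 14: (26,0) -> (38.124,-7) [heading=330, draw]
PU: pen up
LT 90: heading 330 -> 60
LT 90: heading 60 -> 150
PD: pen down
LT 60: heading 150 -> 210
Final: pos=(38.124,-7), heading=210, 3 segment(s) drawn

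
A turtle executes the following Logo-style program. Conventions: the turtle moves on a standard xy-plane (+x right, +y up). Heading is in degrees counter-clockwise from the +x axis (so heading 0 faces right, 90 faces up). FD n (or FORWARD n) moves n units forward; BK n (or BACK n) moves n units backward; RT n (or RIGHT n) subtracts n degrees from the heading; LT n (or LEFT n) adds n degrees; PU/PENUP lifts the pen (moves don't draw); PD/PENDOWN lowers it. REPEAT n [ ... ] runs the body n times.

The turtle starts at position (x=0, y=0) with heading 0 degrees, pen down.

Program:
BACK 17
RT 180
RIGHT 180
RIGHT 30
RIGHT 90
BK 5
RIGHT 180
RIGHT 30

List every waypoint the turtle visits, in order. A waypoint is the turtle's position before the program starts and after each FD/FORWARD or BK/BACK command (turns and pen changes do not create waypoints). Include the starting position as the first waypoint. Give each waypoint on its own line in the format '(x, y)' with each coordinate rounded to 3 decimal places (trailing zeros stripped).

Answer: (0, 0)
(-17, 0)
(-14.5, 4.33)

Derivation:
Executing turtle program step by step:
Start: pos=(0,0), heading=0, pen down
BK 17: (0,0) -> (-17,0) [heading=0, draw]
RT 180: heading 0 -> 180
RT 180: heading 180 -> 0
RT 30: heading 0 -> 330
RT 90: heading 330 -> 240
BK 5: (-17,0) -> (-14.5,4.33) [heading=240, draw]
RT 180: heading 240 -> 60
RT 30: heading 60 -> 30
Final: pos=(-14.5,4.33), heading=30, 2 segment(s) drawn
Waypoints (3 total):
(0, 0)
(-17, 0)
(-14.5, 4.33)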